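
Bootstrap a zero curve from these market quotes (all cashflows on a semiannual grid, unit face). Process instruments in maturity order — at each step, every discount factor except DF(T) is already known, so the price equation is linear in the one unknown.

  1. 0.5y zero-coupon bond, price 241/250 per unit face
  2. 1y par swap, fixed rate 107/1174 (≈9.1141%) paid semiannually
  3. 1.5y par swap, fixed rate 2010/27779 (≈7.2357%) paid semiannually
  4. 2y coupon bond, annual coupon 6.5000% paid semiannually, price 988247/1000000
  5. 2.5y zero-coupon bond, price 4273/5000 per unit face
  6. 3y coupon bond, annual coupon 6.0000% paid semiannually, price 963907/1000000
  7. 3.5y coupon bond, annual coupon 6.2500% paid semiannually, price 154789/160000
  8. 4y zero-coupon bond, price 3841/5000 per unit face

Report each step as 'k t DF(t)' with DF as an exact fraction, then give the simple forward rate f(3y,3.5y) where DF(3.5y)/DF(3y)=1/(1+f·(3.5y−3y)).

step 1 [0.5y] zero: DF = P = 241/250 ≈ 0.964000
step 2 [1y] swap r/2=107/2348: DF=(1 − 107/2348·(0.964000))/(1+107/2348) = 1143/1250 ≈ 0.914400
step 3 [1.5y] swap r/2=1005/27779: DF=(1 − 1005/27779·(0.964000+0.914400))/(1+1005/27779) = 1799/2000 ≈ 0.899500
step 4 [2y] bond c/2=13/400: DF=(988247/1000000 − 13/400·(0.964000+0.914400+0.899500))/(1+13/400) = 8697/10000 ≈ 0.869700
step 5 [2.5y] zero: DF = P = 4273/5000 ≈ 0.854600
step 6 [3y] bond c/2=3/100: DF=(963907/1000000 − 3/100·(0.964000+0.914400+0.899500+0.869700+0.854600))/(1+3/100) = 8047/10000 ≈ 0.804700
step 7 [3.5y] bond c/2=1/32: DF=(154789/160000 − 1/32·(0.964000+0.914400+0.899500+0.869700+0.854600+0.804700))/(1+1/32) = 7773/10000 ≈ 0.777300
step 8 [4y] zero: DF = P = 3841/5000 ≈ 0.768200

1 1/2 241/250
2 1 1143/1250
3 3/2 1799/2000
4 2 8697/10000
5 5/2 4273/5000
6 3 8047/10000
7 7/2 7773/10000
8 4 3841/5000
f(3y,3.5y) = ((8047/10000)/(7773/10000) − 1)/(1/2) = 548/7773 ≈ 7.0500%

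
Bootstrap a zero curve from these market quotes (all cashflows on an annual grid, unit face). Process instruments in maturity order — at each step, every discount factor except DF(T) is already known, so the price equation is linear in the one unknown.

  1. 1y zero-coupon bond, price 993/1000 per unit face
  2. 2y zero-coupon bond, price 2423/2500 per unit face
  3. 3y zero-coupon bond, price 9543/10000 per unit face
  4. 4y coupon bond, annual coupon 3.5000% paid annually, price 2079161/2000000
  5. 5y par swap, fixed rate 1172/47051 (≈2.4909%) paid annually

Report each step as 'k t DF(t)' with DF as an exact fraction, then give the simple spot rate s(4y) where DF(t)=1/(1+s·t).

step 1 [1y] zero: DF = P = 993/1000 ≈ 0.993000
step 2 [2y] zero: DF = P = 2423/2500 ≈ 0.969200
step 3 [3y] zero: DF = P = 9543/10000 ≈ 0.954300
step 4 [4y] bond c/1=7/200: DF=(2079161/2000000 − 7/200·(0.993000+0.969200+0.954300))/(1+7/200) = 4529/5000 ≈ 0.905800
step 5 [5y] swap r/1=1172/47051: DF=(1 − 1172/47051·(0.993000+0.969200+0.954300+0.905800))/(1+1172/47051) = 2207/2500 ≈ 0.882800

1 1 993/1000
2 2 2423/2500
3 3 9543/10000
4 4 4529/5000
5 5 2207/2500
s(4y) = (1/(4529/5000) − 1)/(4) = 471/18116 ≈ 2.5999%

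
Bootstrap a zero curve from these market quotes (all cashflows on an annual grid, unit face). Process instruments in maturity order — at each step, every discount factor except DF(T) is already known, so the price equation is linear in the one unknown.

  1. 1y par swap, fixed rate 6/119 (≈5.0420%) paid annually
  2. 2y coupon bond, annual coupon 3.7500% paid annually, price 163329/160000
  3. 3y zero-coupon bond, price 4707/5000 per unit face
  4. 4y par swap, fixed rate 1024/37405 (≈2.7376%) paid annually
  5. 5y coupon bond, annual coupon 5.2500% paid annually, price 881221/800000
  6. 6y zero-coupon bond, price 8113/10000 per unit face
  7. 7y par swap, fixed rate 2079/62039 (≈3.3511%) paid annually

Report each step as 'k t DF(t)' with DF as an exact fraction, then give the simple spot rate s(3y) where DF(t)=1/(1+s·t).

1 1 119/125
2 2 1899/2000
3 3 4707/5000
4 4 561/625
5 5 43/50
6 6 8113/10000
7 7 7921/10000
s(3y) = (1/(4707/5000) − 1)/(3) = 293/14121 ≈ 2.0749%

step 1 [1y] swap r/1=6/119: DF=(1 − 6/119·(0))/(1+6/119) = 119/125 ≈ 0.952000
step 2 [2y] bond c/1=3/80: DF=(163329/160000 − 3/80·(0.952000))/(1+3/80) = 1899/2000 ≈ 0.949500
step 3 [3y] zero: DF = P = 4707/5000 ≈ 0.941400
step 4 [4y] swap r/1=1024/37405: DF=(1 − 1024/37405·(0.952000+0.949500+0.941400))/(1+1024/37405) = 561/625 ≈ 0.897600
step 5 [5y] bond c/1=21/400: DF=(881221/800000 − 21/400·(0.952000+0.949500+0.941400+0.897600))/(1+21/400) = 43/50 ≈ 0.860000
step 6 [6y] zero: DF = P = 8113/10000 ≈ 0.811300
step 7 [7y] swap r/1=2079/62039: DF=(1 − 2079/62039·(0.952000+0.949500+0.941400+0.897600+0.860000+0.811300))/(1+2079/62039) = 7921/10000 ≈ 0.792100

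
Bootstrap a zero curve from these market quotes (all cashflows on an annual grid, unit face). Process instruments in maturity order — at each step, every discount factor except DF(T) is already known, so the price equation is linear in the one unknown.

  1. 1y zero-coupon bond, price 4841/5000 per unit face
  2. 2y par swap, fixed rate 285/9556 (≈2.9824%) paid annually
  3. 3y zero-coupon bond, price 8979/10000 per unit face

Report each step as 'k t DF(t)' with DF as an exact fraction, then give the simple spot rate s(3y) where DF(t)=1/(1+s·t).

1 1 4841/5000
2 2 943/1000
3 3 8979/10000
s(3y) = (1/(8979/10000) − 1)/(3) = 1021/26937 ≈ 3.7903%

step 1 [1y] zero: DF = P = 4841/5000 ≈ 0.968200
step 2 [2y] swap r/1=285/9556: DF=(1 − 285/9556·(0.968200))/(1+285/9556) = 943/1000 ≈ 0.943000
step 3 [3y] zero: DF = P = 8979/10000 ≈ 0.897900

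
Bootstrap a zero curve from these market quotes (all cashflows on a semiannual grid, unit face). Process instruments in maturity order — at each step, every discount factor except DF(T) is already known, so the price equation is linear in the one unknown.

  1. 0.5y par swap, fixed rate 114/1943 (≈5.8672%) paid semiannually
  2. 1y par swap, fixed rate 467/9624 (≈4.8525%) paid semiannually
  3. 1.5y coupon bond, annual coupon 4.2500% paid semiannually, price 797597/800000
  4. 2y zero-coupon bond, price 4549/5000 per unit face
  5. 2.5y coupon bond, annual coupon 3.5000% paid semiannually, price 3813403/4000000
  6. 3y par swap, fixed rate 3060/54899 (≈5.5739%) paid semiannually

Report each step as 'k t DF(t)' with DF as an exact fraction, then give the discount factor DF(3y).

1 1/2 1943/2000
2 1 9533/10000
3 3/2 4681/5000
4 2 4549/5000
5 5/2 8721/10000
6 3 847/1000
DF(3y) = 847/1000 ≈ 0.847000

step 1 [0.5y] swap r/2=57/1943: DF=(1 − 57/1943·(0))/(1+57/1943) = 1943/2000 ≈ 0.971500
step 2 [1y] swap r/2=467/19248: DF=(1 − 467/19248·(0.971500))/(1+467/19248) = 9533/10000 ≈ 0.953300
step 3 [1.5y] bond c/2=17/800: DF=(797597/800000 − 17/800·(0.971500+0.953300))/(1+17/800) = 4681/5000 ≈ 0.936200
step 4 [2y] zero: DF = P = 4549/5000 ≈ 0.909800
step 5 [2.5y] bond c/2=7/400: DF=(3813403/4000000 − 7/400·(0.971500+0.953300+0.936200+0.909800))/(1+7/400) = 8721/10000 ≈ 0.872100
step 6 [3y] swap r/2=1530/54899: DF=(1 − 1530/54899·(0.971500+0.953300+0.936200+0.909800+0.872100))/(1+1530/54899) = 847/1000 ≈ 0.847000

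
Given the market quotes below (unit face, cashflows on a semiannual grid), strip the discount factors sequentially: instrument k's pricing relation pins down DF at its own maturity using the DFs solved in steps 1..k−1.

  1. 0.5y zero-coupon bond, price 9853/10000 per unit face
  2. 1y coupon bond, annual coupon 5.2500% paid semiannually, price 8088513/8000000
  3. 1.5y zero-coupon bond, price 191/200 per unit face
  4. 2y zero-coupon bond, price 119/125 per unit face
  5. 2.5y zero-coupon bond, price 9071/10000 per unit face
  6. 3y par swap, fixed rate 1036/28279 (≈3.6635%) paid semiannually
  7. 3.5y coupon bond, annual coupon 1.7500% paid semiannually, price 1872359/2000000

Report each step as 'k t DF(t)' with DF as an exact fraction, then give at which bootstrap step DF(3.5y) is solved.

step 1 [0.5y] zero: DF = P = 9853/10000 ≈ 0.985300
step 2 [1y] bond c/2=21/800: DF=(8088513/8000000 − 21/800·(0.985300))/(1+21/800) = 24/25 ≈ 0.960000
step 3 [1.5y] zero: DF = P = 191/200 ≈ 0.955000
step 4 [2y] zero: DF = P = 119/125 ≈ 0.952000
step 5 [2.5y] zero: DF = P = 9071/10000 ≈ 0.907100
step 6 [3y] swap r/2=518/28279: DF=(1 − 518/28279·(0.985300+0.960000+0.955000+0.952000+0.907100))/(1+518/28279) = 2241/2500 ≈ 0.896400
step 7 [3.5y] bond c/2=7/800: DF=(1872359/2000000 − 7/800·(0.985300+0.960000+0.955000+0.952000+0.907100+0.896400))/(1+7/800) = 879/1000 ≈ 0.879000

1 1/2 9853/10000
2 1 24/25
3 3/2 191/200
4 2 119/125
5 5/2 9071/10000
6 3 2241/2500
7 7/2 879/1000
DF(3.5y) is solved at step 7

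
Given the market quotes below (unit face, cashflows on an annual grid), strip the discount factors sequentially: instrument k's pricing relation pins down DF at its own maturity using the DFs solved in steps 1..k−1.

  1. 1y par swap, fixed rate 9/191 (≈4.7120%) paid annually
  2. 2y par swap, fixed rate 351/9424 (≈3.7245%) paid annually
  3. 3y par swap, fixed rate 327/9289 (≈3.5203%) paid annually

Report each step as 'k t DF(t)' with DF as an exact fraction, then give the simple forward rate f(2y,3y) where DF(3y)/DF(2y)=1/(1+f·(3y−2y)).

step 1 [1y] swap r/1=9/191: DF=(1 − 9/191·(0))/(1+9/191) = 191/200 ≈ 0.955000
step 2 [2y] swap r/1=351/9424: DF=(1 − 351/9424·(0.955000))/(1+351/9424) = 4649/5000 ≈ 0.929800
step 3 [3y] swap r/1=327/9289: DF=(1 − 327/9289·(0.955000+0.929800))/(1+327/9289) = 9019/10000 ≈ 0.901900

1 1 191/200
2 2 4649/5000
3 3 9019/10000
f(2y,3y) = ((4649/5000)/(9019/10000) − 1)/(1) = 279/9019 ≈ 3.0935%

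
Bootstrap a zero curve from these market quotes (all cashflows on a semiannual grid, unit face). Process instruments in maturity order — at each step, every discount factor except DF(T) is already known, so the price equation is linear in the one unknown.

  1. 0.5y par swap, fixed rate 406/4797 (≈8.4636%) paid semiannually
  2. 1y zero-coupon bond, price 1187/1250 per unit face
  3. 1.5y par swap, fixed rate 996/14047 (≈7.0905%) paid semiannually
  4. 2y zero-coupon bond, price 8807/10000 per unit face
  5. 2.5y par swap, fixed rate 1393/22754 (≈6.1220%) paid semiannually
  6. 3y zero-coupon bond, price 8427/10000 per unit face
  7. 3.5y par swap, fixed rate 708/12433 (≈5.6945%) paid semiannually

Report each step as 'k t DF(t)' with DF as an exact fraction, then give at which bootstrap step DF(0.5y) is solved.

step 1 [0.5y] swap r/2=203/4797: DF=(1 − 203/4797·(0))/(1+203/4797) = 4797/5000 ≈ 0.959400
step 2 [1y] zero: DF = P = 1187/1250 ≈ 0.949600
step 3 [1.5y] swap r/2=498/14047: DF=(1 − 498/14047·(0.959400+0.949600))/(1+498/14047) = 2251/2500 ≈ 0.900400
step 4 [2y] zero: DF = P = 8807/10000 ≈ 0.880700
step 5 [2.5y] swap r/2=1393/45508: DF=(1 − 1393/45508·(0.959400+0.949600+0.900400+0.880700))/(1+1393/45508) = 8607/10000 ≈ 0.860700
step 6 [3y] zero: DF = P = 8427/10000 ≈ 0.842700
step 7 [3.5y] swap r/2=354/12433: DF=(1 − 354/12433·(0.959400+0.949600+0.900400+0.880700+0.860700+0.842700))/(1+354/12433) = 823/1000 ≈ 0.823000

1 1/2 4797/5000
2 1 1187/1250
3 3/2 2251/2500
4 2 8807/10000
5 5/2 8607/10000
6 3 8427/10000
7 7/2 823/1000
DF(0.5y) is solved at step 1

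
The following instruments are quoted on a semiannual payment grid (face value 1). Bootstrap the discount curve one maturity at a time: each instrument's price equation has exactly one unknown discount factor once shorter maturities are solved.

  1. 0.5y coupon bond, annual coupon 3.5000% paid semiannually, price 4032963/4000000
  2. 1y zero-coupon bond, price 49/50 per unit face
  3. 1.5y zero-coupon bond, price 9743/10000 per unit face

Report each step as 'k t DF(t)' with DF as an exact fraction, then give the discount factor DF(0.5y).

1 1/2 9909/10000
2 1 49/50
3 3/2 9743/10000
DF(0.5y) = 9909/10000 ≈ 0.990900

step 1 [0.5y] bond c/2=7/400: DF=(4032963/4000000 − 7/400·(0))/(1+7/400) = 9909/10000 ≈ 0.990900
step 2 [1y] zero: DF = P = 49/50 ≈ 0.980000
step 3 [1.5y] zero: DF = P = 9743/10000 ≈ 0.974300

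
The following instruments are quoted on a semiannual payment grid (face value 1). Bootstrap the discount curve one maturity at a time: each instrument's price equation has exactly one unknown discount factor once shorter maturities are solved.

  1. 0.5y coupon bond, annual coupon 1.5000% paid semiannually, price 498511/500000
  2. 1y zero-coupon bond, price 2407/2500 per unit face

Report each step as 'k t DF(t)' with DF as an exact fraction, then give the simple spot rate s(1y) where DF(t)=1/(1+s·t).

1 1/2 1237/1250
2 1 2407/2500
s(1y) = (1/(2407/2500) − 1)/(1) = 93/2407 ≈ 3.8637%

step 1 [0.5y] bond c/2=3/400: DF=(498511/500000 − 3/400·(0))/(1+3/400) = 1237/1250 ≈ 0.989600
step 2 [1y] zero: DF = P = 2407/2500 ≈ 0.962800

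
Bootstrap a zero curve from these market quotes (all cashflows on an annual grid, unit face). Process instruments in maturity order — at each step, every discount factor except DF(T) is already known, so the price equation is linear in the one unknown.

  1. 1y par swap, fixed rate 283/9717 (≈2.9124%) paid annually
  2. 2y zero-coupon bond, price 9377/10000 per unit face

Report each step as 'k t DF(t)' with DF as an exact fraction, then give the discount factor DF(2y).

1 1 9717/10000
2 2 9377/10000
DF(2y) = 9377/10000 ≈ 0.937700

step 1 [1y] swap r/1=283/9717: DF=(1 − 283/9717·(0))/(1+283/9717) = 9717/10000 ≈ 0.971700
step 2 [2y] zero: DF = P = 9377/10000 ≈ 0.937700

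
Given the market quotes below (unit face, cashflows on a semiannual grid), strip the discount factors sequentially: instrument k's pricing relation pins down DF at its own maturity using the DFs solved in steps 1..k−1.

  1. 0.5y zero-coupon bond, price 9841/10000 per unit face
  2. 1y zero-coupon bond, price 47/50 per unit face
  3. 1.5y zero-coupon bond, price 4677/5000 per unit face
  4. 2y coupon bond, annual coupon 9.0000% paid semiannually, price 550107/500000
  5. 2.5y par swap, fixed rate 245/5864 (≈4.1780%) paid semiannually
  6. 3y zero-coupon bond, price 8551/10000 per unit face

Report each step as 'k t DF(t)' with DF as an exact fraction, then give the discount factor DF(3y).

step 1 [0.5y] zero: DF = P = 9841/10000 ≈ 0.984100
step 2 [1y] zero: DF = P = 47/50 ≈ 0.940000
step 3 [1.5y] zero: DF = P = 4677/5000 ≈ 0.935400
step 4 [2y] bond c/2=9/200: DF=(550107/500000 − 9/200·(0.984100+0.940000+0.935400))/(1+9/200) = 9297/10000 ≈ 0.929700
step 5 [2.5y] swap r/2=245/11728: DF=(1 − 245/11728·(0.984100+0.940000+0.935400+0.929700))/(1+245/11728) = 451/500 ≈ 0.902000
step 6 [3y] zero: DF = P = 8551/10000 ≈ 0.855100

1 1/2 9841/10000
2 1 47/50
3 3/2 4677/5000
4 2 9297/10000
5 5/2 451/500
6 3 8551/10000
DF(3y) = 8551/10000 ≈ 0.855100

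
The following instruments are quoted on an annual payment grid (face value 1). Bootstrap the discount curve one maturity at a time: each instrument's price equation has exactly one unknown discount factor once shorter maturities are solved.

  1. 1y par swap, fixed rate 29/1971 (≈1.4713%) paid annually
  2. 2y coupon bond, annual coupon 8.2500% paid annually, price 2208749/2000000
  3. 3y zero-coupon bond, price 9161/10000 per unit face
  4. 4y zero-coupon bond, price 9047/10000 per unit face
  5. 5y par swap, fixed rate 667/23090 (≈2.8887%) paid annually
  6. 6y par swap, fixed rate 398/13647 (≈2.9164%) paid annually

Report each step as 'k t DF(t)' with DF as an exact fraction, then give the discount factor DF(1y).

step 1 [1y] swap r/1=29/1971: DF=(1 − 29/1971·(0))/(1+29/1971) = 1971/2000 ≈ 0.985500
step 2 [2y] bond c/1=33/400: DF=(2208749/2000000 − 33/400·(0.985500))/(1+33/400) = 9451/10000 ≈ 0.945100
step 3 [3y] zero: DF = P = 9161/10000 ≈ 0.916100
step 4 [4y] zero: DF = P = 9047/10000 ≈ 0.904700
step 5 [5y] swap r/1=667/23090: DF=(1 − 667/23090·(0.985500+0.945100+0.916100+0.904700))/(1+667/23090) = 4333/5000 ≈ 0.866600
step 6 [6y] swap r/1=398/13647: DF=(1 − 398/13647·(0.985500+0.945100+0.916100+0.904700+0.866600))/(1+398/13647) = 1051/1250 ≈ 0.840800

1 1 1971/2000
2 2 9451/10000
3 3 9161/10000
4 4 9047/10000
5 5 4333/5000
6 6 1051/1250
DF(1y) = 1971/2000 ≈ 0.985500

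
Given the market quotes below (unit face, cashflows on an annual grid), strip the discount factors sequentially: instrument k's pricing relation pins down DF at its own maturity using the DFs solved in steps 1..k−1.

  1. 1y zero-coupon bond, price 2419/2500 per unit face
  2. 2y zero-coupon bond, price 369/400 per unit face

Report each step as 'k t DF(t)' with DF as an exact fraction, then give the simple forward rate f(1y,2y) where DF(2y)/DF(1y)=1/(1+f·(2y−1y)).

step 1 [1y] zero: DF = P = 2419/2500 ≈ 0.967600
step 2 [2y] zero: DF = P = 369/400 ≈ 0.922500

1 1 2419/2500
2 2 369/400
f(1y,2y) = ((2419/2500)/(369/400) − 1)/(1) = 11/225 ≈ 4.8889%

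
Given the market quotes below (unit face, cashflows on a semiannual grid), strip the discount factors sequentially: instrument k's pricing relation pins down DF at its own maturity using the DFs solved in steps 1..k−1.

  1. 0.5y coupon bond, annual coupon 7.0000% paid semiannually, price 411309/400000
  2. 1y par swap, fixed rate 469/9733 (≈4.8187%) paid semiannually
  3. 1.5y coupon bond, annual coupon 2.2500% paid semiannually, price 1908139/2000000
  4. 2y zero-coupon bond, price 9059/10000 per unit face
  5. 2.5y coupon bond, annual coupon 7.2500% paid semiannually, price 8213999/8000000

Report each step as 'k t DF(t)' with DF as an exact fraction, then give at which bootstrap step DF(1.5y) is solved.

1 1/2 1987/2000
2 1 9531/10000
3 3/2 4609/5000
4 2 9059/10000
5 5/2 2147/2500
DF(1.5y) is solved at step 3

step 1 [0.5y] bond c/2=7/200: DF=(411309/400000 − 7/200·(0))/(1+7/200) = 1987/2000 ≈ 0.993500
step 2 [1y] swap r/2=469/19466: DF=(1 − 469/19466·(0.993500))/(1+469/19466) = 9531/10000 ≈ 0.953100
step 3 [1.5y] bond c/2=9/800: DF=(1908139/2000000 − 9/800·(0.993500+0.953100))/(1+9/800) = 4609/5000 ≈ 0.921800
step 4 [2y] zero: DF = P = 9059/10000 ≈ 0.905900
step 5 [2.5y] bond c/2=29/800: DF=(8213999/8000000 − 29/800·(0.993500+0.953100+0.921800+0.905900))/(1+29/800) = 2147/2500 ≈ 0.858800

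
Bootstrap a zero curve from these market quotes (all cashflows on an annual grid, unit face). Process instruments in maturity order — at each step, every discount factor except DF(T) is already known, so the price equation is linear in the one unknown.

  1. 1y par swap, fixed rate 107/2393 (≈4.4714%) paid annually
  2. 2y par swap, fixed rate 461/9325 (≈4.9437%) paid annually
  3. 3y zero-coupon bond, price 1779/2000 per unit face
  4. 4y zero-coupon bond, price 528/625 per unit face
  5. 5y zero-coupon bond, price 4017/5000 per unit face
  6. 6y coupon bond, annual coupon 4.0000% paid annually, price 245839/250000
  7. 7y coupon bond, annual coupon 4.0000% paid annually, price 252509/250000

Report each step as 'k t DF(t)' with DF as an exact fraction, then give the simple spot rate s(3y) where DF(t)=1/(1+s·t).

step 1 [1y] swap r/1=107/2393: DF=(1 − 107/2393·(0))/(1+107/2393) = 2393/2500 ≈ 0.957200
step 2 [2y] swap r/1=461/9325: DF=(1 − 461/9325·(0.957200))/(1+461/9325) = 4539/5000 ≈ 0.907800
step 3 [3y] zero: DF = P = 1779/2000 ≈ 0.889500
step 4 [4y] zero: DF = P = 528/625 ≈ 0.844800
step 5 [5y] zero: DF = P = 4017/5000 ≈ 0.803400
step 6 [6y] bond c/1=1/25: DF=(245839/250000 − 1/25·(0.957200+0.907800+0.889500+0.844800+0.803400))/(1+1/25) = 3881/5000 ≈ 0.776200
step 7 [7y] bond c/1=1/25: DF=(252509/250000 − 1/25·(0.957200+0.907800+0.889500+0.844800+0.803400+0.776200))/(1+1/25) = 193/250 ≈ 0.772000

1 1 2393/2500
2 2 4539/5000
3 3 1779/2000
4 4 528/625
5 5 4017/5000
6 6 3881/5000
7 7 193/250
s(3y) = (1/(1779/2000) − 1)/(3) = 221/5337 ≈ 4.1409%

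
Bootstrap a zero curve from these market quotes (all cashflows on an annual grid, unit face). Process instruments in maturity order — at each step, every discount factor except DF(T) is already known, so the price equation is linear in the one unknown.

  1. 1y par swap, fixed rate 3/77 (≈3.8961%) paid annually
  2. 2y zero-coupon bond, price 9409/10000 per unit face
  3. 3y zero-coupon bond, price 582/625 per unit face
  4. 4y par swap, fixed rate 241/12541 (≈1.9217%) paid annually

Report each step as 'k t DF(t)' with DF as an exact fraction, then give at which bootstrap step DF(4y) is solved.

step 1 [1y] swap r/1=3/77: DF=(1 − 3/77·(0))/(1+3/77) = 77/80 ≈ 0.962500
step 2 [2y] zero: DF = P = 9409/10000 ≈ 0.940900
step 3 [3y] zero: DF = P = 582/625 ≈ 0.931200
step 4 [4y] swap r/1=241/12541: DF=(1 − 241/12541·(0.962500+0.940900+0.931200))/(1+241/12541) = 9277/10000 ≈ 0.927700

1 1 77/80
2 2 9409/10000
3 3 582/625
4 4 9277/10000
DF(4y) is solved at step 4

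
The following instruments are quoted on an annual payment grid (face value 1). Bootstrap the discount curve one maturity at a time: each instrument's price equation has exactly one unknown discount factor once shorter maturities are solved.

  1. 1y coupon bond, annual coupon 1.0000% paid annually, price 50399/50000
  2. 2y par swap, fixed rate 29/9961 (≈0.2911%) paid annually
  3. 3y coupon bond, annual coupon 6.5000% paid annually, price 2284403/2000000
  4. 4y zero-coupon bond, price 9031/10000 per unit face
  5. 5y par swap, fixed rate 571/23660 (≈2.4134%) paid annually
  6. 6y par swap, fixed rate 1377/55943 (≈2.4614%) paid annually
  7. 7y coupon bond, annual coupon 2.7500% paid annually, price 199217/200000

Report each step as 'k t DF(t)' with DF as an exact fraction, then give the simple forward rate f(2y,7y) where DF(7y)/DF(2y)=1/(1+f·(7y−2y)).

1 1 499/500
2 2 4971/5000
3 3 9509/10000
4 4 9031/10000
5 5 4429/5000
6 6 8623/10000
7 7 8197/10000
f(2y,7y) = ((4971/5000)/(8197/10000) − 1)/(5) = 349/8197 ≈ 4.2577%

step 1 [1y] bond c/1=1/100: DF=(50399/50000 − 1/100·(0))/(1+1/100) = 499/500 ≈ 0.998000
step 2 [2y] swap r/1=29/9961: DF=(1 − 29/9961·(0.998000))/(1+29/9961) = 4971/5000 ≈ 0.994200
step 3 [3y] bond c/1=13/200: DF=(2284403/2000000 − 13/200·(0.998000+0.994200))/(1+13/200) = 9509/10000 ≈ 0.950900
step 4 [4y] zero: DF = P = 9031/10000 ≈ 0.903100
step 5 [5y] swap r/1=571/23660: DF=(1 − 571/23660·(0.998000+0.994200+0.950900+0.903100))/(1+571/23660) = 4429/5000 ≈ 0.885800
step 6 [6y] swap r/1=1377/55943: DF=(1 − 1377/55943·(0.998000+0.994200+0.950900+0.903100+0.885800))/(1+1377/55943) = 8623/10000 ≈ 0.862300
step 7 [7y] bond c/1=11/400: DF=(199217/200000 − 11/400·(0.998000+0.994200+0.950900+0.903100+0.885800+0.862300))/(1+11/400) = 8197/10000 ≈ 0.819700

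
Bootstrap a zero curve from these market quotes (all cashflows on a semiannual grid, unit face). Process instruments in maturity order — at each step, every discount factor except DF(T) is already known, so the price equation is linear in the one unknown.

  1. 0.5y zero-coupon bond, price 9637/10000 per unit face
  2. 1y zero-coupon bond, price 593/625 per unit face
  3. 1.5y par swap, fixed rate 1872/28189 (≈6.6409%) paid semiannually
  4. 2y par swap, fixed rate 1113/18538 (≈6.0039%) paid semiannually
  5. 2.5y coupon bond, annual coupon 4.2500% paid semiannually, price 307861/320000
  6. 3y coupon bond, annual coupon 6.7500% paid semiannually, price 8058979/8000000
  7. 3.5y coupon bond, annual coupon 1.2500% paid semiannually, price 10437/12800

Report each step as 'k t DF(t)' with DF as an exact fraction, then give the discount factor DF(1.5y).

step 1 [0.5y] zero: DF = P = 9637/10000 ≈ 0.963700
step 2 [1y] zero: DF = P = 593/625 ≈ 0.948800
step 3 [1.5y] swap r/2=936/28189: DF=(1 − 936/28189·(0.963700+0.948800))/(1+936/28189) = 1133/1250 ≈ 0.906400
step 4 [2y] swap r/2=1113/37076: DF=(1 − 1113/37076·(0.963700+0.948800+0.906400))/(1+1113/37076) = 8887/10000 ≈ 0.888700
step 5 [2.5y] bond c/2=17/800: DF=(307861/320000 − 17/800·(0.963700+0.948800+0.906400+0.888700))/(1+17/800) = 8649/10000 ≈ 0.864900
step 6 [3y] bond c/2=27/800: DF=(8058979/8000000 − 27/800·(0.963700+0.948800+0.906400+0.888700+0.864900))/(1+27/800) = 2063/2500 ≈ 0.825200
step 7 [3.5y] bond c/2=1/160: DF=(10437/12800 − 1/160·(0.963700+0.948800+0.906400+0.888700+0.864900+0.825200))/(1+1/160) = 971/1250 ≈ 0.776800

1 1/2 9637/10000
2 1 593/625
3 3/2 1133/1250
4 2 8887/10000
5 5/2 8649/10000
6 3 2063/2500
7 7/2 971/1250
DF(1.5y) = 1133/1250 ≈ 0.906400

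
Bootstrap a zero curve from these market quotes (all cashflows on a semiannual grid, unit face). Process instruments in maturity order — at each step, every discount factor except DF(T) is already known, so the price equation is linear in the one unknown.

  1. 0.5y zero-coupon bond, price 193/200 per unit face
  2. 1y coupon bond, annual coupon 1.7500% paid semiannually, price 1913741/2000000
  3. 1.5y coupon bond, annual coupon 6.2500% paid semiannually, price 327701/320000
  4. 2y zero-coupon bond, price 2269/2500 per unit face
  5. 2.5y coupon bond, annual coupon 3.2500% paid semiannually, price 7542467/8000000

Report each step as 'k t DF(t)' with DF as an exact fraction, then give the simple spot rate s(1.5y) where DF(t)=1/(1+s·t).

1 1/2 193/200
2 1 4701/5000
3 3/2 9353/10000
4 2 2269/2500
5 5/2 4339/5000
s(1.5y) = (1/(9353/10000) − 1)/(3/2) = 1294/28059 ≈ 4.6117%

step 1 [0.5y] zero: DF = P = 193/200 ≈ 0.965000
step 2 [1y] bond c/2=7/800: DF=(1913741/2000000 − 7/800·(0.965000))/(1+7/800) = 4701/5000 ≈ 0.940200
step 3 [1.5y] bond c/2=1/32: DF=(327701/320000 − 1/32·(0.965000+0.940200))/(1+1/32) = 9353/10000 ≈ 0.935300
step 4 [2y] zero: DF = P = 2269/2500 ≈ 0.907600
step 5 [2.5y] bond c/2=13/800: DF=(7542467/8000000 − 13/800·(0.965000+0.940200+0.935300+0.907600))/(1+13/800) = 4339/5000 ≈ 0.867800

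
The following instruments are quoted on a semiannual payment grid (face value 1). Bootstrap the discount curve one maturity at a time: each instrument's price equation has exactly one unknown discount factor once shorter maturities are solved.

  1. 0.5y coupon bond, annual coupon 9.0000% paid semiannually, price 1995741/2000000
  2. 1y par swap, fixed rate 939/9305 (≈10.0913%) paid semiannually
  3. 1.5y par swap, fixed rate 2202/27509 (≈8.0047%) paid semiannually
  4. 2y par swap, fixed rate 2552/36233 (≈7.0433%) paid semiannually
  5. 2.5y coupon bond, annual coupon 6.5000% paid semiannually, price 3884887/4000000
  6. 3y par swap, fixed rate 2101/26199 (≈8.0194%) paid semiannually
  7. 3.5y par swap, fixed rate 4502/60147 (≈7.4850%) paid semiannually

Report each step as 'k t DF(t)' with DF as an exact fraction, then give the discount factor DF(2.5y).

step 1 [0.5y] bond c/2=9/200: DF=(1995741/2000000 − 9/200·(0))/(1+9/200) = 9549/10000 ≈ 0.954900
step 2 [1y] swap r/2=939/18610: DF=(1 − 939/18610·(0.954900))/(1+939/18610) = 9061/10000 ≈ 0.906100
step 3 [1.5y] swap r/2=1101/27509: DF=(1 − 1101/27509·(0.954900+0.906100))/(1+1101/27509) = 8899/10000 ≈ 0.889900
step 4 [2y] swap r/2=1276/36233: DF=(1 − 1276/36233·(0.954900+0.906100+0.889900))/(1+1276/36233) = 2181/2500 ≈ 0.872400
step 5 [2.5y] bond c/2=13/400: DF=(3884887/4000000 − 13/400·(0.954900+0.906100+0.889900+0.872400))/(1+13/400) = 4133/5000 ≈ 0.826600
step 6 [3y] swap r/2=2101/52398: DF=(1 − 2101/52398·(0.954900+0.906100+0.889900+0.872400+0.826600))/(1+2101/52398) = 7899/10000 ≈ 0.789900
step 7 [3.5y] swap r/2=2251/60147: DF=(1 − 2251/60147·(0.954900+0.906100+0.889900+0.872400+0.826600+0.789900))/(1+2251/60147) = 7749/10000 ≈ 0.774900

1 1/2 9549/10000
2 1 9061/10000
3 3/2 8899/10000
4 2 2181/2500
5 5/2 4133/5000
6 3 7899/10000
7 7/2 7749/10000
DF(2.5y) = 4133/5000 ≈ 0.826600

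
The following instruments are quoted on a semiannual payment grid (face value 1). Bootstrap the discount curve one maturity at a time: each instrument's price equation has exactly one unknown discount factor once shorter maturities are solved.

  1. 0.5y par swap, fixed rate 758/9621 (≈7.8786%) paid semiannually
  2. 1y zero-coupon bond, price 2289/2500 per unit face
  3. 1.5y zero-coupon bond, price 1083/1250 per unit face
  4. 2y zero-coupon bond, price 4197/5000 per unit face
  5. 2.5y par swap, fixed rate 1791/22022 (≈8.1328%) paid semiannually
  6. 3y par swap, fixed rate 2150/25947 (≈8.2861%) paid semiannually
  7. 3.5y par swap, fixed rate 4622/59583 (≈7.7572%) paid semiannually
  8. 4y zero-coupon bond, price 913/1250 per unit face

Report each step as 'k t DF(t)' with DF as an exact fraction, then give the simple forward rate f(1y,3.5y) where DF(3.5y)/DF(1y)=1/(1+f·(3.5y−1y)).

1 1/2 9621/10000
2 1 2289/2500
3 3/2 1083/1250
4 2 4197/5000
5 5/2 8209/10000
6 3 157/200
7 7/2 7689/10000
8 4 913/1250
f(1y,3.5y) = ((2289/2500)/(7689/10000) − 1)/(5/2) = 978/12815 ≈ 7.6317%

step 1 [0.5y] swap r/2=379/9621: DF=(1 − 379/9621·(0))/(1+379/9621) = 9621/10000 ≈ 0.962100
step 2 [1y] zero: DF = P = 2289/2500 ≈ 0.915600
step 3 [1.5y] zero: DF = P = 1083/1250 ≈ 0.866400
step 4 [2y] zero: DF = P = 4197/5000 ≈ 0.839400
step 5 [2.5y] swap r/2=1791/44044: DF=(1 − 1791/44044·(0.962100+0.915600+0.866400+0.839400))/(1+1791/44044) = 8209/10000 ≈ 0.820900
step 6 [3y] swap r/2=1075/25947: DF=(1 − 1075/25947·(0.962100+0.915600+0.866400+0.839400+0.820900))/(1+1075/25947) = 157/200 ≈ 0.785000
step 7 [3.5y] swap r/2=2311/59583: DF=(1 − 2311/59583·(0.962100+0.915600+0.866400+0.839400+0.820900+0.785000))/(1+2311/59583) = 7689/10000 ≈ 0.768900
step 8 [4y] zero: DF = P = 913/1250 ≈ 0.730400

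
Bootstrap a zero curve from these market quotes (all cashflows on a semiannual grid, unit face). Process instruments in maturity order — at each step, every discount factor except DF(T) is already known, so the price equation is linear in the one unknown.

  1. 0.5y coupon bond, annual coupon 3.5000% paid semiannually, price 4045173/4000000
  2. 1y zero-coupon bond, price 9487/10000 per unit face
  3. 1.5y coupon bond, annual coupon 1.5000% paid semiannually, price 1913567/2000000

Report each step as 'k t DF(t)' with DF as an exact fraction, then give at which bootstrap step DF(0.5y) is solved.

1 1/2 9939/10000
2 1 9487/10000
3 3/2 1169/1250
DF(0.5y) is solved at step 1

step 1 [0.5y] bond c/2=7/400: DF=(4045173/4000000 − 7/400·(0))/(1+7/400) = 9939/10000 ≈ 0.993900
step 2 [1y] zero: DF = P = 9487/10000 ≈ 0.948700
step 3 [1.5y] bond c/2=3/400: DF=(1913567/2000000 − 3/400·(0.993900+0.948700))/(1+3/400) = 1169/1250 ≈ 0.935200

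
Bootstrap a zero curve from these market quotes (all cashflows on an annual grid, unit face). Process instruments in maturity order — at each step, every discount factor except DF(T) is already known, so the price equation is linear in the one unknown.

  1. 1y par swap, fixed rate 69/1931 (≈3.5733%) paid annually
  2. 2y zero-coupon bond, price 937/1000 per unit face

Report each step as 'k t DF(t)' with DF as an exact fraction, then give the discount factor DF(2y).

1 1 1931/2000
2 2 937/1000
DF(2y) = 937/1000 ≈ 0.937000

step 1 [1y] swap r/1=69/1931: DF=(1 − 69/1931·(0))/(1+69/1931) = 1931/2000 ≈ 0.965500
step 2 [2y] zero: DF = P = 937/1000 ≈ 0.937000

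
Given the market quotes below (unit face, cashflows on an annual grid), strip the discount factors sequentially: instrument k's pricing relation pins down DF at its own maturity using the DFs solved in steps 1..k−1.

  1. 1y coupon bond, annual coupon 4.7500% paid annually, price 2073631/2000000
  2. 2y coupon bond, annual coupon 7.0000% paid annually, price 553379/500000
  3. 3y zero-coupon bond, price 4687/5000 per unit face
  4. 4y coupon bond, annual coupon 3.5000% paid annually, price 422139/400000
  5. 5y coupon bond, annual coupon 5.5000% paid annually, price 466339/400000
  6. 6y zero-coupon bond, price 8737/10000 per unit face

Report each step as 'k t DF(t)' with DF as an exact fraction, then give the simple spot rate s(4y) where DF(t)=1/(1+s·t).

step 1 [1y] bond c/1=19/400: DF=(2073631/2000000 − 19/400·(0))/(1+19/400) = 4949/5000 ≈ 0.989800
step 2 [2y] bond c/1=7/100: DF=(553379/500000 − 7/100·(0.989800))/(1+7/100) = 606/625 ≈ 0.969600
step 3 [3y] zero: DF = P = 4687/5000 ≈ 0.937400
step 4 [4y] bond c/1=7/200: DF=(422139/400000 − 7/200·(0.989800+0.969600+0.937400))/(1+7/200) = 9217/10000 ≈ 0.921700
step 5 [5y] bond c/1=11/200: DF=(466339/400000 − 11/200·(0.989800+0.969600+0.937400+0.921700))/(1+11/200) = 453/500 ≈ 0.906000
step 6 [6y] zero: DF = P = 8737/10000 ≈ 0.873700

1 1 4949/5000
2 2 606/625
3 3 4687/5000
4 4 9217/10000
5 5 453/500
6 6 8737/10000
s(4y) = (1/(9217/10000) − 1)/(4) = 783/36868 ≈ 2.1238%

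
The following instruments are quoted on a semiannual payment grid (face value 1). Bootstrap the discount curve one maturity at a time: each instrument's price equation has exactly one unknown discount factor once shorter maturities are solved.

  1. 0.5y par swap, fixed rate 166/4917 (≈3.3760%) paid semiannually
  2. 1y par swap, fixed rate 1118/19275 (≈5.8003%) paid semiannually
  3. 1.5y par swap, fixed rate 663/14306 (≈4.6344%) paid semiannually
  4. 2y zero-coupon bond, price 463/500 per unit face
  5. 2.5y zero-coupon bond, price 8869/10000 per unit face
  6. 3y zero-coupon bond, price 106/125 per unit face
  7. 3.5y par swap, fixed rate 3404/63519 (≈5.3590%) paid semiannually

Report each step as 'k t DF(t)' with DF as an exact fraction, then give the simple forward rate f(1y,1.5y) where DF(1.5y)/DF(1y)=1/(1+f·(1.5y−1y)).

step 1 [0.5y] swap r/2=83/4917: DF=(1 − 83/4917·(0))/(1+83/4917) = 4917/5000 ≈ 0.983400
step 2 [1y] swap r/2=559/19275: DF=(1 − 559/19275·(0.983400))/(1+559/19275) = 9441/10000 ≈ 0.944100
step 3 [1.5y] swap r/2=663/28612: DF=(1 − 663/28612·(0.983400+0.944100))/(1+663/28612) = 9337/10000 ≈ 0.933700
step 4 [2y] zero: DF = P = 463/500 ≈ 0.926000
step 5 [2.5y] zero: DF = P = 8869/10000 ≈ 0.886900
step 6 [3y] zero: DF = P = 106/125 ≈ 0.848000
step 7 [3.5y] swap r/2=1702/63519: DF=(1 − 1702/63519·(0.983400+0.944100+0.933700+0.926000+0.886900+0.848000))/(1+1702/63519) = 4149/5000 ≈ 0.829800

1 1/2 4917/5000
2 1 9441/10000
3 3/2 9337/10000
4 2 463/500
5 5/2 8869/10000
6 3 106/125
7 7/2 4149/5000
f(1y,1.5y) = ((9441/10000)/(9337/10000) − 1)/(1/2) = 208/9337 ≈ 2.2277%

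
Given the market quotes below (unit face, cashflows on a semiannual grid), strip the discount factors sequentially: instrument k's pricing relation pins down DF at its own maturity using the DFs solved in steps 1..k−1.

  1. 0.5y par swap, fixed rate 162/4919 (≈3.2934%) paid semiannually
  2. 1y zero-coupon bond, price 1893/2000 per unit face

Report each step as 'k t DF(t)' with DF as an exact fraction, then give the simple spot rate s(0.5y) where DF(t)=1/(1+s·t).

step 1 [0.5y] swap r/2=81/4919: DF=(1 − 81/4919·(0))/(1+81/4919) = 4919/5000 ≈ 0.983800
step 2 [1y] zero: DF = P = 1893/2000 ≈ 0.946500

1 1/2 4919/5000
2 1 1893/2000
s(0.5y) = (1/(4919/5000) − 1)/(1/2) = 162/4919 ≈ 3.2934%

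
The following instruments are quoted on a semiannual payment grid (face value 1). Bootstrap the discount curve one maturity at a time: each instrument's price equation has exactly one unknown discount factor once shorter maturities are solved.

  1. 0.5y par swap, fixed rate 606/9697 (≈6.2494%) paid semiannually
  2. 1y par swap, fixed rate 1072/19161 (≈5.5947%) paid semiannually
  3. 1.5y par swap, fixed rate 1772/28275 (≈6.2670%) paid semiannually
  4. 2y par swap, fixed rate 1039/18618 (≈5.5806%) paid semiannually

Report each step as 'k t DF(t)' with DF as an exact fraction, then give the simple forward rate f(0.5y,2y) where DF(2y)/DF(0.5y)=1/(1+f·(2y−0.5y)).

1 1/2 9697/10000
2 1 1183/1250
3 3/2 4557/5000
4 2 8961/10000
f(0.5y,2y) = ((9697/10000)/(8961/10000) − 1)/(3/2) = 1472/26883 ≈ 5.4756%

step 1 [0.5y] swap r/2=303/9697: DF=(1 − 303/9697·(0))/(1+303/9697) = 9697/10000 ≈ 0.969700
step 2 [1y] swap r/2=536/19161: DF=(1 − 536/19161·(0.969700))/(1+536/19161) = 1183/1250 ≈ 0.946400
step 3 [1.5y] swap r/2=886/28275: DF=(1 − 886/28275·(0.969700+0.946400))/(1+886/28275) = 4557/5000 ≈ 0.911400
step 4 [2y] swap r/2=1039/37236: DF=(1 − 1039/37236·(0.969700+0.946400+0.911400))/(1+1039/37236) = 8961/10000 ≈ 0.896100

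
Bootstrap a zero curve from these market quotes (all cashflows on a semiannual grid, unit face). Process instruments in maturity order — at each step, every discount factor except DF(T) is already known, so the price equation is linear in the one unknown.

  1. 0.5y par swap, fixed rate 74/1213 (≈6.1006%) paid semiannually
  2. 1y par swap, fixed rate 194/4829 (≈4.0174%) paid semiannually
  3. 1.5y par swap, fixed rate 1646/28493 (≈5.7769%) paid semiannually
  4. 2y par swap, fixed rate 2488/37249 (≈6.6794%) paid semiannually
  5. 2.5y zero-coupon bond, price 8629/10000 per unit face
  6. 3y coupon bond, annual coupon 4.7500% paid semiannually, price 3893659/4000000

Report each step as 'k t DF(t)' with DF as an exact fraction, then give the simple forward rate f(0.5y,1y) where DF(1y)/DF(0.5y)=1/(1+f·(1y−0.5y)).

1 1/2 1213/1250
2 1 2403/2500
3 3/2 9177/10000
4 2 2189/2500
5 5/2 8629/10000
6 3 2111/2500
f(0.5y,1y) = ((1213/1250)/(2403/2500) − 1)/(1/2) = 46/2403 ≈ 1.9143%

step 1 [0.5y] swap r/2=37/1213: DF=(1 − 37/1213·(0))/(1+37/1213) = 1213/1250 ≈ 0.970400
step 2 [1y] swap r/2=97/4829: DF=(1 − 97/4829·(0.970400))/(1+97/4829) = 2403/2500 ≈ 0.961200
step 3 [1.5y] swap r/2=823/28493: DF=(1 − 823/28493·(0.970400+0.961200))/(1+823/28493) = 9177/10000 ≈ 0.917700
step 4 [2y] swap r/2=1244/37249: DF=(1 − 1244/37249·(0.970400+0.961200+0.917700))/(1+1244/37249) = 2189/2500 ≈ 0.875600
step 5 [2.5y] zero: DF = P = 8629/10000 ≈ 0.862900
step 6 [3y] bond c/2=19/800: DF=(3893659/4000000 − 19/800·(0.970400+0.961200+0.917700+0.875600+0.862900))/(1+19/800) = 2111/2500 ≈ 0.844400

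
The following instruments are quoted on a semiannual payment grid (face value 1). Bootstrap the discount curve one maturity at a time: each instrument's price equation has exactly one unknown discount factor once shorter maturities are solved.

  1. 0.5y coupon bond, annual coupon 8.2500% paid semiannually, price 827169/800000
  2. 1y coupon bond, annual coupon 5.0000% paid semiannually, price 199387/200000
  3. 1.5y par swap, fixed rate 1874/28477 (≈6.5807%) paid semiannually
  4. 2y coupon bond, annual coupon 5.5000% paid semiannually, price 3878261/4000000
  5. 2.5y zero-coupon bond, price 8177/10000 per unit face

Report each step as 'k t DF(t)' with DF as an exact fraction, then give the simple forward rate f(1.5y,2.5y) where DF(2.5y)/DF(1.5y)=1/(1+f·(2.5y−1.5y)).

1 1/2 993/1000
2 1 2371/2500
3 3/2 9063/10000
4 2 4337/5000
5 5/2 8177/10000
f(1.5y,2.5y) = ((9063/10000)/(8177/10000) − 1)/(1) = 886/8177 ≈ 10.8353%

step 1 [0.5y] bond c/2=33/800: DF=(827169/800000 − 33/800·(0))/(1+33/800) = 993/1000 ≈ 0.993000
step 2 [1y] bond c/2=1/40: DF=(199387/200000 − 1/40·(0.993000))/(1+1/40) = 2371/2500 ≈ 0.948400
step 3 [1.5y] swap r/2=937/28477: DF=(1 − 937/28477·(0.993000+0.948400))/(1+937/28477) = 9063/10000 ≈ 0.906300
step 4 [2y] bond c/2=11/400: DF=(3878261/4000000 − 11/400·(0.993000+0.948400+0.906300))/(1+11/400) = 4337/5000 ≈ 0.867400
step 5 [2.5y] zero: DF = P = 8177/10000 ≈ 0.817700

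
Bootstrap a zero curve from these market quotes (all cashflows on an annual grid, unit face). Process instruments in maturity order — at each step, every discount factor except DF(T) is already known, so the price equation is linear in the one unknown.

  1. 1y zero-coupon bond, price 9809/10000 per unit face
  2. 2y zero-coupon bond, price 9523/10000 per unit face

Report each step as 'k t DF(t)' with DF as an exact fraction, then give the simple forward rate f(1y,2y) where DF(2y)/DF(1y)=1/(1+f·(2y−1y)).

1 1 9809/10000
2 2 9523/10000
f(1y,2y) = ((9809/10000)/(9523/10000) − 1)/(1) = 286/9523 ≈ 3.0033%

step 1 [1y] zero: DF = P = 9809/10000 ≈ 0.980900
step 2 [2y] zero: DF = P = 9523/10000 ≈ 0.952300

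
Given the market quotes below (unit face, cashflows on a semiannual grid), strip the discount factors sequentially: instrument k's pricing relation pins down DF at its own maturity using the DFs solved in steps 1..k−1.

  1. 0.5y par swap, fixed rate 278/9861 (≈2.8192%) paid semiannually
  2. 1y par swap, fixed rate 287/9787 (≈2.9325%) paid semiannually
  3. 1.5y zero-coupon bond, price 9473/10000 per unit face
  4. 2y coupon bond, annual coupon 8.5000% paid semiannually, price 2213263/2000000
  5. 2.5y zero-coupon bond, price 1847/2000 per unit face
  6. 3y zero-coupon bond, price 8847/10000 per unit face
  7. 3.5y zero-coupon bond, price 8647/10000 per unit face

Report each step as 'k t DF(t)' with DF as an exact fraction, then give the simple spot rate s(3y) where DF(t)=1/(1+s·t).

step 1 [0.5y] swap r/2=139/9861: DF=(1 − 139/9861·(0))/(1+139/9861) = 9861/10000 ≈ 0.986100
step 2 [1y] swap r/2=287/19574: DF=(1 − 287/19574·(0.986100))/(1+287/19574) = 9713/10000 ≈ 0.971300
step 3 [1.5y] zero: DF = P = 9473/10000 ≈ 0.947300
step 4 [2y] bond c/2=17/400: DF=(2213263/2000000 − 17/400·(0.986100+0.971300+0.947300))/(1+17/400) = 9431/10000 ≈ 0.943100
step 5 [2.5y] zero: DF = P = 1847/2000 ≈ 0.923500
step 6 [3y] zero: DF = P = 8847/10000 ≈ 0.884700
step 7 [3.5y] zero: DF = P = 8647/10000 ≈ 0.864700

1 1/2 9861/10000
2 1 9713/10000
3 3/2 9473/10000
4 2 9431/10000
5 5/2 1847/2000
6 3 8847/10000
7 7/2 8647/10000
s(3y) = (1/(8847/10000) − 1)/(3) = 1153/26541 ≈ 4.3442%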